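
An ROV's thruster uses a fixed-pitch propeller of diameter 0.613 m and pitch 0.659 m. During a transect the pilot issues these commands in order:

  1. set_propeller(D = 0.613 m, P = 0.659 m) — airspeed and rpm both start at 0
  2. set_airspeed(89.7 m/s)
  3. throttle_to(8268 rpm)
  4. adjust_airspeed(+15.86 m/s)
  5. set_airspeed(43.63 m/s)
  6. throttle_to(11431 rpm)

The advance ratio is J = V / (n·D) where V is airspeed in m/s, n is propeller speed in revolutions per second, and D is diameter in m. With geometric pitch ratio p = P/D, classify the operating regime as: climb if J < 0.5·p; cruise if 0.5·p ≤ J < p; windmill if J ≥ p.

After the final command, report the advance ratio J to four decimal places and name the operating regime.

J = 0.3736, regime = climb

set_propeller: D = 0.613 m, P = 0.659 m (p = P/D = 1.075041); state ← (V=0, rpm=0)
set_airspeed(89.7): V ← 89.7 m/s
throttle_to(8268): rpm ← 8268
adjust_airspeed(+15.86): V ← 89.7 +15.86 = 105.56 m/s
set_airspeed(43.63): V ← 43.63 m/s
throttle_to(11431): rpm ← 11431
final state: V = 43.63 m/s, rpm = 11431 → n = rpm/60 = 190.516667 rev/s
J = V / (n·D) = 43.63 / (190.516667 × 0.613) = 0.373587
regime bands: climb J<0.5375 | cruise [0.5375, 1.0750) | windmill J≥1.0750
J = 0.3736 → climb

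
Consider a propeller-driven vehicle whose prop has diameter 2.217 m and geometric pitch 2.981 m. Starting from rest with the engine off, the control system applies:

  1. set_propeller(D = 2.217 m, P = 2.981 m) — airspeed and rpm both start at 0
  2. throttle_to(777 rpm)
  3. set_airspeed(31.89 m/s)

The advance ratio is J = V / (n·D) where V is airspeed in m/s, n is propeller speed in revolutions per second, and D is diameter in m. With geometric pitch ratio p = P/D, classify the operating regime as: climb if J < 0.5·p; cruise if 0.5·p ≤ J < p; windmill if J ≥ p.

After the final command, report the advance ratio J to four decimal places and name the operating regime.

set_propeller: D = 2.217 m, P = 2.981 m (p = P/D = 1.344610); state ← (V=0, rpm=0)
throttle_to(777): rpm ← 777
set_airspeed(31.89): V ← 31.89 m/s
final state: V = 31.89 m/s, rpm = 777 → n = rpm/60 = 12.950000 rev/s
J = V / (n·D) = 31.89 / (12.950000 × 2.217) = 1.110757
regime bands: climb J<0.6723 | cruise [0.6723, 1.3446) | windmill J≥1.3446
J = 1.1108 → cruise

J = 1.1108, regime = cruise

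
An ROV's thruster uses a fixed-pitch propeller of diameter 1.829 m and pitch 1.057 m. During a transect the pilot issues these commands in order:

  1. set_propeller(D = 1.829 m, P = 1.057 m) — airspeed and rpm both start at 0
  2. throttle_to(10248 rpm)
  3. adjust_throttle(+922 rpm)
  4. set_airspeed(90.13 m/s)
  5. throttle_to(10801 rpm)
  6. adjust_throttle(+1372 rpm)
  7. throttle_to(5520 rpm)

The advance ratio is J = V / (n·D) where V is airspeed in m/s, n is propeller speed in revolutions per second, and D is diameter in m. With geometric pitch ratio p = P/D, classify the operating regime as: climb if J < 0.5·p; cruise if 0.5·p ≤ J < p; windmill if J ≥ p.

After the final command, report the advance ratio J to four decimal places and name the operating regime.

J = 0.5356, regime = cruise

set_propeller: D = 1.829 m, P = 1.057 m (p = P/D = 0.577911); state ← (V=0, rpm=0)
throttle_to(10248): rpm ← 10248
adjust_throttle(+922): rpm ← 10248 +922 = 11170
set_airspeed(90.13): V ← 90.13 m/s
throttle_to(10801): rpm ← 10801
adjust_throttle(+1372): rpm ← 10801 +1372 = 12173
throttle_to(5520): rpm ← 5520
final state: V = 90.13 m/s, rpm = 5520 → n = rpm/60 = 92.000000 rev/s
J = V / (n·D) = 90.13 / (92.000000 × 1.829) = 0.535634
regime bands: climb J<0.2890 | cruise [0.2890, 0.5779) | windmill J≥0.5779
J = 0.5356 → cruise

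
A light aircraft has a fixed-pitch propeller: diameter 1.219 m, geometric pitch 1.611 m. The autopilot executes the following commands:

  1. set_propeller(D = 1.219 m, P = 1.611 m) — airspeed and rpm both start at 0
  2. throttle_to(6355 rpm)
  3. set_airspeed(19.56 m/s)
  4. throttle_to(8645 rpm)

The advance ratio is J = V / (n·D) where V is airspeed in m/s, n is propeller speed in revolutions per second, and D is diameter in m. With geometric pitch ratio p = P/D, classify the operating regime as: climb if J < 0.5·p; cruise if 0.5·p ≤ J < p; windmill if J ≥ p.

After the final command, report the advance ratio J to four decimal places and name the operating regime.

J = 0.1114, regime = climb

set_propeller: D = 1.219 m, P = 1.611 m (p = P/D = 1.321575); state ← (V=0, rpm=0)
throttle_to(6355): rpm ← 6355
set_airspeed(19.56): V ← 19.56 m/s
throttle_to(8645): rpm ← 8645
final state: V = 19.56 m/s, rpm = 8645 → n = rpm/60 = 144.083333 rev/s
J = V / (n·D) = 19.56 / (144.083333 × 1.219) = 0.111366
regime bands: climb J<0.6608 | cruise [0.6608, 1.3216) | windmill J≥1.3216
J = 0.1114 → climb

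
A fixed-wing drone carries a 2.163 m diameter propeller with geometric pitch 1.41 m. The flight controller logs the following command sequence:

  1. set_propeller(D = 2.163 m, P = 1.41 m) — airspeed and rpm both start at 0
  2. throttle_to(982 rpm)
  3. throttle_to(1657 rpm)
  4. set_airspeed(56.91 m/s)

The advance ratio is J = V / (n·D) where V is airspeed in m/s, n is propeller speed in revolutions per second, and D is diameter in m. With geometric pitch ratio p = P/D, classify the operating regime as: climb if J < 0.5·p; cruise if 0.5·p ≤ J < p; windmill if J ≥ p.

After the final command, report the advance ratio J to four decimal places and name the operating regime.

J = 0.9527, regime = windmill

set_propeller: D = 2.163 m, P = 1.41 m (p = P/D = 0.651872); state ← (V=0, rpm=0)
throttle_to(982): rpm ← 982
throttle_to(1657): rpm ← 1657
set_airspeed(56.91): V ← 56.91 m/s
final state: V = 56.91 m/s, rpm = 1657 → n = rpm/60 = 27.616667 rev/s
J = V / (n·D) = 56.91 / (27.616667 × 2.163) = 0.952710
regime bands: climb J<0.3259 | cruise [0.3259, 0.6519) | windmill J≥0.6519
J = 0.9527 → windmill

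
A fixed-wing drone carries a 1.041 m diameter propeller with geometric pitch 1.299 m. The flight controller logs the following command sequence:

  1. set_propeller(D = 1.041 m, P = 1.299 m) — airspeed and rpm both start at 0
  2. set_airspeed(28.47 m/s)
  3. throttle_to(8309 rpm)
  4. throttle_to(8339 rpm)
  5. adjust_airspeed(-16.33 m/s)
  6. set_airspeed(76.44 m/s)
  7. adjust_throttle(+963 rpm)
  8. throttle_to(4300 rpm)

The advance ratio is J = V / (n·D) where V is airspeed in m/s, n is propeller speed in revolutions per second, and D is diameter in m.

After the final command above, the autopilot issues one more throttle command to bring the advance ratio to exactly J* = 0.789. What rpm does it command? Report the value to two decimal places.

rpm = 5583.98

set_propeller: D = 1.041 m, P = 1.299 m (p = P/D = 1.247839); state ← (V=0, rpm=0)
set_airspeed(28.47): V ← 28.47 m/s
throttle_to(8309): rpm ← 8309
throttle_to(8339): rpm ← 8339
adjust_airspeed(-16.33): V ← 28.47 -16.33 = 12.14 m/s
set_airspeed(76.44): V ← 76.44 m/s
adjust_throttle(+963): rpm ← 8339 +963 = 9302
throttle_to(4300): rpm ← 4300
final state: V = 76.44 m/s, rpm = 4300 → n = rpm/60 = 71.666667 rev/s
target J* = 0.789; solve J* = V/(n·D) for n: n = V/(J*·D) = 76.44/(0.789 × 1.041) = 93.066407 rev/s
rpm = 60·n = 5583.984396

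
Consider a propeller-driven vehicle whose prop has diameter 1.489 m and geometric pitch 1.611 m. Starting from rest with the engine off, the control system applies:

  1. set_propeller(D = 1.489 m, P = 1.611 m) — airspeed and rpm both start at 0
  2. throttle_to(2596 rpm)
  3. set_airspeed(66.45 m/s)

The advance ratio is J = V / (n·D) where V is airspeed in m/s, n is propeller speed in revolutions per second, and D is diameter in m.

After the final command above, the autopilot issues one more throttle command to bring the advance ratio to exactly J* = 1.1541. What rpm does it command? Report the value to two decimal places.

rpm = 2320.11

set_propeller: D = 1.489 m, P = 1.611 m (p = P/D = 1.081934); state ← (V=0, rpm=0)
throttle_to(2596): rpm ← 2596
set_airspeed(66.45): V ← 66.45 m/s
final state: V = 66.45 m/s, rpm = 2596 → n = rpm/60 = 43.266667 rev/s
target J* = 1.1541; solve J* = V/(n·D) for n: n = V/(J*·D) = 66.45/(1.1541 × 1.489) = 38.668457 rev/s
rpm = 60·n = 2320.107441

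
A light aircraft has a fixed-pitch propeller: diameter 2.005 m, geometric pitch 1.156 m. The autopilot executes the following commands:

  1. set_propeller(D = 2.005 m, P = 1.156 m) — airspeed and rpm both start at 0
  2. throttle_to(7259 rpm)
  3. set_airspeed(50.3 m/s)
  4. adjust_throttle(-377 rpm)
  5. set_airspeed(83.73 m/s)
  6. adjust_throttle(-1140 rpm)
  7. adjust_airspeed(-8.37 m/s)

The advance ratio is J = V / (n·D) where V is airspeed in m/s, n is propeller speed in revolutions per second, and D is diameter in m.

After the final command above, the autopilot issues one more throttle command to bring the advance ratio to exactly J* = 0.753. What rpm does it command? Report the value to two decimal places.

set_propeller: D = 2.005 m, P = 1.156 m (p = P/D = 0.576559); state ← (V=0, rpm=0)
throttle_to(7259): rpm ← 7259
set_airspeed(50.3): V ← 50.3 m/s
adjust_throttle(-377): rpm ← 7259 -377 = 6882
set_airspeed(83.73): V ← 83.73 m/s
adjust_throttle(-1140): rpm ← 6882 -1140 = 5742
adjust_airspeed(-8.37): V ← 83.73 -8.37 = 75.36 m/s
final state: V = 75.36 m/s, rpm = 5742 → n = rpm/60 = 95.700000 rev/s
target J* = 0.753; solve J* = V/(n·D) for n: n = V/(J*·D) = 75.36/(0.753 × 2.005) = 49.915053 rev/s
rpm = 60·n = 2994.903180

rpm = 2994.90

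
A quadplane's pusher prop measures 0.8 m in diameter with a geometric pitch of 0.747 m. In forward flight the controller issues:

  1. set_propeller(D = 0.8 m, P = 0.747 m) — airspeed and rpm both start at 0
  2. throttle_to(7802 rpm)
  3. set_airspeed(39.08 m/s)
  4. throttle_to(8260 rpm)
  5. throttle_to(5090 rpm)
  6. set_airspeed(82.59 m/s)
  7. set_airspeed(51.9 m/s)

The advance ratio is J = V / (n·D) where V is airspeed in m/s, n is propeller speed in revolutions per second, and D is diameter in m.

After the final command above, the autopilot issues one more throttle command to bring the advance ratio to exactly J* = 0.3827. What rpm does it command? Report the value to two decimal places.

set_propeller: D = 0.8 m, P = 0.747 m (p = P/D = 0.933750); state ← (V=0, rpm=0)
throttle_to(7802): rpm ← 7802
set_airspeed(39.08): V ← 39.08 m/s
throttle_to(8260): rpm ← 8260
throttle_to(5090): rpm ← 5090
set_airspeed(82.59): V ← 82.59 m/s
set_airspeed(51.9): V ← 51.9 m/s
final state: V = 51.9 m/s, rpm = 5090 → n = rpm/60 = 84.833333 rev/s
target J* = 0.3827; solve J* = V/(n·D) for n: n = V/(J*·D) = 51.9/(0.3827 × 0.8) = 169.519206 rev/s
rpm = 60·n = 10171.152339

rpm = 10171.15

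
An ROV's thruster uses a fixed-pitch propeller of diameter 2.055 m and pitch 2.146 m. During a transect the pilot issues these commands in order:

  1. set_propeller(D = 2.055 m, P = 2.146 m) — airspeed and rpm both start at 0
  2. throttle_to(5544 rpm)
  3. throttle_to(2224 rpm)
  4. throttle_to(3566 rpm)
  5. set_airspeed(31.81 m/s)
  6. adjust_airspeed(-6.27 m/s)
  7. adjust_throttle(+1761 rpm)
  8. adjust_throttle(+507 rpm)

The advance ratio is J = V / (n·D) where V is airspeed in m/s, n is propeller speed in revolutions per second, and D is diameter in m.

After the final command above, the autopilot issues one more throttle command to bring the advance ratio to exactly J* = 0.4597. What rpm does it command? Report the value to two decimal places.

set_propeller: D = 2.055 m, P = 2.146 m (p = P/D = 1.044282); state ← (V=0, rpm=0)
throttle_to(5544): rpm ← 5544
throttle_to(2224): rpm ← 2224
throttle_to(3566): rpm ← 3566
set_airspeed(31.81): V ← 31.81 m/s
adjust_airspeed(-6.27): V ← 31.81 -6.27 = 25.54 m/s
adjust_throttle(+1761): rpm ← 3566 +1761 = 5327
adjust_throttle(+507): rpm ← 5327 +507 = 5834
final state: V = 25.54 m/s, rpm = 5834 → n = rpm/60 = 97.233333 rev/s
target J* = 0.4597; solve J* = V/(n·D) for n: n = V/(J*·D) = 25.54/(0.4597 × 2.055) = 27.035510 rev/s
rpm = 60·n = 1622.130587

rpm = 1622.13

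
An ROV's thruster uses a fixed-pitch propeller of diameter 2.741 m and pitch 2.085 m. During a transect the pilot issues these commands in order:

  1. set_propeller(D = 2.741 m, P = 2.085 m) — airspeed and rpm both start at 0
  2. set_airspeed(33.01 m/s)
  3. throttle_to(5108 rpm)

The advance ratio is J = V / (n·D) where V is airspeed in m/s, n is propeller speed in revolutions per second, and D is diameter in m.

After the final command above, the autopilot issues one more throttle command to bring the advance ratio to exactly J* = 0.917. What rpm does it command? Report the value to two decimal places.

set_propeller: D = 2.741 m, P = 2.085 m (p = P/D = 0.760671); state ← (V=0, rpm=0)
set_airspeed(33.01): V ← 33.01 m/s
throttle_to(5108): rpm ← 5108
final state: V = 33.01 m/s, rpm = 5108 → n = rpm/60 = 85.133333 rev/s
target J* = 0.917; solve J* = V/(n·D) for n: n = V/(J*·D) = 33.01/(0.917 × 2.741) = 13.133097 rev/s
rpm = 60·n = 787.985822

rpm = 787.99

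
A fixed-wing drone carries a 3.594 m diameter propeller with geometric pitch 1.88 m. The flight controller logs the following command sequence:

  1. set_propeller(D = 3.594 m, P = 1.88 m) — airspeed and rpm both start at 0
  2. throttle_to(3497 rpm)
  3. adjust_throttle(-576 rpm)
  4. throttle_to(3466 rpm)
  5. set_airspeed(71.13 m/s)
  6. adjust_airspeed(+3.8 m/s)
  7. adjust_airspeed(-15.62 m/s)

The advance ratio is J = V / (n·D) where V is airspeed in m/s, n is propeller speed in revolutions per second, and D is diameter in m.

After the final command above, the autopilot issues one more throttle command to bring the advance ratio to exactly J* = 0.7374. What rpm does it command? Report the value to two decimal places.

rpm = 1342.76

set_propeller: D = 3.594 m, P = 1.88 m (p = P/D = 0.523094); state ← (V=0, rpm=0)
throttle_to(3497): rpm ← 3497
adjust_throttle(-576): rpm ← 3497 -576 = 2921
throttle_to(3466): rpm ← 3466
set_airspeed(71.13): V ← 71.13 m/s
adjust_airspeed(+3.8): V ← 71.13 +3.8 = 74.93 m/s
adjust_airspeed(-15.62): V ← 74.93 -15.62 = 59.31 m/s
final state: V = 59.31 m/s, rpm = 3466 → n = rpm/60 = 57.766667 rev/s
target J* = 0.7374; solve J* = V/(n·D) for n: n = V/(J*·D) = 59.31/(0.7374 × 3.594) = 22.379311 rev/s
rpm = 60·n = 1342.758680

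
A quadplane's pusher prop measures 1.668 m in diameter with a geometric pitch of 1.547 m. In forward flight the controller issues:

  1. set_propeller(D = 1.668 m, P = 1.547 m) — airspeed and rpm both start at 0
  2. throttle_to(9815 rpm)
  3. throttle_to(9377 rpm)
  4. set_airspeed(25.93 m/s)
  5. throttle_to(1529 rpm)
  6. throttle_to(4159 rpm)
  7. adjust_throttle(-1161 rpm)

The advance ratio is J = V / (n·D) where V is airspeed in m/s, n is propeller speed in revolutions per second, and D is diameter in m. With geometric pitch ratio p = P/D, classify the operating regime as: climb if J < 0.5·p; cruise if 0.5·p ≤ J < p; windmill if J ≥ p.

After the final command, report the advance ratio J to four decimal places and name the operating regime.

set_propeller: D = 1.668 m, P = 1.547 m (p = P/D = 0.927458); state ← (V=0, rpm=0)
throttle_to(9815): rpm ← 9815
throttle_to(9377): rpm ← 9377
set_airspeed(25.93): V ← 25.93 m/s
throttle_to(1529): rpm ← 1529
throttle_to(4159): rpm ← 4159
adjust_throttle(-1161): rpm ← 4159 -1161 = 2998
final state: V = 25.93 m/s, rpm = 2998 → n = rpm/60 = 49.966667 rev/s
J = V / (n·D) = 25.93 / (49.966667 × 1.668) = 0.311119
regime bands: climb J<0.4637 | cruise [0.4637, 0.9275) | windmill J≥0.9275
J = 0.3111 → climb

J = 0.3111, regime = climb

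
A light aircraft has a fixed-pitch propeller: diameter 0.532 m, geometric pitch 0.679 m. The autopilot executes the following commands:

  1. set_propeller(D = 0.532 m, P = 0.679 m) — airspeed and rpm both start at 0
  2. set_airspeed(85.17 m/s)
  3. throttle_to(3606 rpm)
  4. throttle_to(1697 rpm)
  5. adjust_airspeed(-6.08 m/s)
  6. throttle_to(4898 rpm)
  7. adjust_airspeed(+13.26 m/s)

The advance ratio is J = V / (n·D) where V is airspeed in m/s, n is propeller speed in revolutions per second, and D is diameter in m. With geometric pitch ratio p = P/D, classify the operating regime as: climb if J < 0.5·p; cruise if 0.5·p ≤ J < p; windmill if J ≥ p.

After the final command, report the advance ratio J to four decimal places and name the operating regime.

J = 2.1265, regime = windmill

set_propeller: D = 0.532 m, P = 0.679 m (p = P/D = 1.276316); state ← (V=0, rpm=0)
set_airspeed(85.17): V ← 85.17 m/s
throttle_to(3606): rpm ← 3606
throttle_to(1697): rpm ← 1697
adjust_airspeed(-6.08): V ← 85.17 -6.08 = 79.09 m/s
throttle_to(4898): rpm ← 4898
adjust_airspeed(+13.26): V ← 79.09 +13.26 = 92.35 m/s
final state: V = 92.35 m/s, rpm = 4898 → n = rpm/60 = 81.633333 rev/s
J = V / (n·D) = 92.35 / (81.633333 × 0.532) = 2.126463
regime bands: climb J<0.6382 | cruise [0.6382, 1.2763) | windmill J≥1.2763
J = 2.1265 → windmill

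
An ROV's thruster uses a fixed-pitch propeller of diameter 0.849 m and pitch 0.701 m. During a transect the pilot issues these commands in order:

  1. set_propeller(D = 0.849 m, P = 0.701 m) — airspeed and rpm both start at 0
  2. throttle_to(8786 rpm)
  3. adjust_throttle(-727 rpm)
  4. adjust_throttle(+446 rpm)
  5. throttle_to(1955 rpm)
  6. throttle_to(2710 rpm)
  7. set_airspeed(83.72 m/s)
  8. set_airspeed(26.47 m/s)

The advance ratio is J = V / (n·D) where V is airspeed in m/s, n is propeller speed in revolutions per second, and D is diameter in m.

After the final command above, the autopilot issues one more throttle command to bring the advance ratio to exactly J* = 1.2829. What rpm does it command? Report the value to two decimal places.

rpm = 1458.16

set_propeller: D = 0.849 m, P = 0.701 m (p = P/D = 0.825677); state ← (V=0, rpm=0)
throttle_to(8786): rpm ← 8786
adjust_throttle(-727): rpm ← 8786 -727 = 8059
adjust_throttle(+446): rpm ← 8059 +446 = 8505
throttle_to(1955): rpm ← 1955
throttle_to(2710): rpm ← 2710
set_airspeed(83.72): V ← 83.72 m/s
set_airspeed(26.47): V ← 26.47 m/s
final state: V = 26.47 m/s, rpm = 2710 → n = rpm/60 = 45.166667 rev/s
target J* = 1.2829; solve J* = V/(n·D) for n: n = V/(J*·D) = 26.47/(1.2829 × 0.849) = 24.302640 rev/s
rpm = 60·n = 1458.158374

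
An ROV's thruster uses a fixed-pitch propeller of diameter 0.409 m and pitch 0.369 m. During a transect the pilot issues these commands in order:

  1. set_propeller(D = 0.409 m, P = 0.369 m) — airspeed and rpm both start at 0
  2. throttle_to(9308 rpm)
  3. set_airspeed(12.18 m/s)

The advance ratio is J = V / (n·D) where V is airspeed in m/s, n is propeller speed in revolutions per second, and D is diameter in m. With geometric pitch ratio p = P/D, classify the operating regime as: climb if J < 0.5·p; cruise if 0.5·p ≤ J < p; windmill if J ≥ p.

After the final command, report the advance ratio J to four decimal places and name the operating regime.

J = 0.1920, regime = climb

set_propeller: D = 0.409 m, P = 0.369 m (p = P/D = 0.902200); state ← (V=0, rpm=0)
throttle_to(9308): rpm ← 9308
set_airspeed(12.18): V ← 12.18 m/s
final state: V = 12.18 m/s, rpm = 9308 → n = rpm/60 = 155.133333 rev/s
J = V / (n·D) = 12.18 / (155.133333 × 0.409) = 0.191964
regime bands: climb J<0.4511 | cruise [0.4511, 0.9022) | windmill J≥0.9022
J = 0.1920 → climb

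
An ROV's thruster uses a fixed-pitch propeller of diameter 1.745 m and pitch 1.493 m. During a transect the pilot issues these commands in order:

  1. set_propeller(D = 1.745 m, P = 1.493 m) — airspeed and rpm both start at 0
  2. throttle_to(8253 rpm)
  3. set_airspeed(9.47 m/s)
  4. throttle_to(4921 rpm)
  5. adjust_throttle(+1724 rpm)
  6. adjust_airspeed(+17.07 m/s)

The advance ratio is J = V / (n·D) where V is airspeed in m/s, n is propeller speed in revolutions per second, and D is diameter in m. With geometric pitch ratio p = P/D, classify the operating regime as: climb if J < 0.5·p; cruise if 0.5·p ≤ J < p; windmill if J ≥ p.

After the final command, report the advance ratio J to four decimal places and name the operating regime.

set_propeller: D = 1.745 m, P = 1.493 m (p = P/D = 0.855587); state ← (V=0, rpm=0)
throttle_to(8253): rpm ← 8253
set_airspeed(9.47): V ← 9.47 m/s
throttle_to(4921): rpm ← 4921
adjust_throttle(+1724): rpm ← 4921 +1724 = 6645
adjust_airspeed(+17.07): V ← 9.47 +17.07 = 26.54 m/s
final state: V = 26.54 m/s, rpm = 6645 → n = rpm/60 = 110.750000 rev/s
J = V / (n·D) = 26.54 / (110.750000 × 1.745) = 0.137329
regime bands: climb J<0.4278 | cruise [0.4278, 0.8556) | windmill J≥0.8556
J = 0.1373 → climb

J = 0.1373, regime = climb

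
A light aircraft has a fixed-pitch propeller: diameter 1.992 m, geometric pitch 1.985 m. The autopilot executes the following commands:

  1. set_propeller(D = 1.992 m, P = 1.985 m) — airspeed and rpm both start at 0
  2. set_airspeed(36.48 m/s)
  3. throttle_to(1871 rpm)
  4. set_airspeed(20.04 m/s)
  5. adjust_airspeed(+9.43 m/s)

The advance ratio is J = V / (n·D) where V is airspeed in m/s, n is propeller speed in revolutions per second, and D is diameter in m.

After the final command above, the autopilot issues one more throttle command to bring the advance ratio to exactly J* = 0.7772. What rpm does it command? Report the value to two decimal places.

rpm = 1142.11

set_propeller: D = 1.992 m, P = 1.985 m (p = P/D = 0.996486); state ← (V=0, rpm=0)
set_airspeed(36.48): V ← 36.48 m/s
throttle_to(1871): rpm ← 1871
set_airspeed(20.04): V ← 20.04 m/s
adjust_airspeed(+9.43): V ← 20.04 +9.43 = 29.47 m/s
final state: V = 29.47 m/s, rpm = 1871 → n = rpm/60 = 31.183333 rev/s
target J* = 0.7772; solve J* = V/(n·D) for n: n = V/(J*·D) = 29.47/(0.7772 × 1.992) = 19.035225 rev/s
rpm = 60·n = 1142.113487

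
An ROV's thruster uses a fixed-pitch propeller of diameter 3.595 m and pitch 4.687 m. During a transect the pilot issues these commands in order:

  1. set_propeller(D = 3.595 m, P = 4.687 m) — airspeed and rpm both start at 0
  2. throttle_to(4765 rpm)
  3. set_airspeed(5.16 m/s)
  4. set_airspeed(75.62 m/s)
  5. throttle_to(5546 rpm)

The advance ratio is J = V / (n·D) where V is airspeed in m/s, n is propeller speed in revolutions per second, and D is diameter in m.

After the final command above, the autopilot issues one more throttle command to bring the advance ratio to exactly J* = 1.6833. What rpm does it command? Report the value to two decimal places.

set_propeller: D = 3.595 m, P = 4.687 m (p = P/D = 1.303755); state ← (V=0, rpm=0)
throttle_to(4765): rpm ← 4765
set_airspeed(5.16): V ← 5.16 m/s
set_airspeed(75.62): V ← 75.62 m/s
throttle_to(5546): rpm ← 5546
final state: V = 75.62 m/s, rpm = 5546 → n = rpm/60 = 92.433333 rev/s
target J* = 1.6833; solve J* = V/(n·D) for n: n = V/(J*·D) = 75.62/(1.6833 × 3.595) = 12.496151 rev/s
rpm = 60·n = 749.769043

rpm = 749.77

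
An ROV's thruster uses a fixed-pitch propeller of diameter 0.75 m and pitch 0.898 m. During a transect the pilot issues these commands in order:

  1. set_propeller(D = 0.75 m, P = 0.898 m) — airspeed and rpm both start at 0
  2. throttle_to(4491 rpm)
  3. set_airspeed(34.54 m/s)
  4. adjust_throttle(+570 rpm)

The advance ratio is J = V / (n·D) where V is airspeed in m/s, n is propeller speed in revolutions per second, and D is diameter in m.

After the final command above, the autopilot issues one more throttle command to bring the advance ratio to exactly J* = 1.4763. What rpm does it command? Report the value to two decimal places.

set_propeller: D = 0.75 m, P = 0.898 m (p = P/D = 1.197333); state ← (V=0, rpm=0)
throttle_to(4491): rpm ← 4491
set_airspeed(34.54): V ← 34.54 m/s
adjust_throttle(+570): rpm ← 4491 +570 = 5061
final state: V = 34.54 m/s, rpm = 5061 → n = rpm/60 = 84.350000 rev/s
target J* = 1.4763; solve J* = V/(n·D) for n: n = V/(J*·D) = 34.54/(1.4763 × 0.75) = 31.195105 rev/s
rpm = 60·n = 1871.706293

rpm = 1871.71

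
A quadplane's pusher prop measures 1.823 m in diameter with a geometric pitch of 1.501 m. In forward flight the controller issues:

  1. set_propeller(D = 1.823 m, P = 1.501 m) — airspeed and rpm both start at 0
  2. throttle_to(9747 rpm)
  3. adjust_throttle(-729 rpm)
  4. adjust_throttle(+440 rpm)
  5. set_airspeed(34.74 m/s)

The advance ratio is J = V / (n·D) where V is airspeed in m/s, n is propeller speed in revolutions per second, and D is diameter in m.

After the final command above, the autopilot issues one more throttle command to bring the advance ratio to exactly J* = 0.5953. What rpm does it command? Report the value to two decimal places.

set_propeller: D = 1.823 m, P = 1.501 m (p = P/D = 0.823368); state ← (V=0, rpm=0)
throttle_to(9747): rpm ← 9747
adjust_throttle(-729): rpm ← 9747 -729 = 9018
adjust_throttle(+440): rpm ← 9018 +440 = 9458
set_airspeed(34.74): V ← 34.74 m/s
final state: V = 34.74 m/s, rpm = 9458 → n = rpm/60 = 157.633333 rev/s
target J* = 0.5953; solve J* = V/(n·D) for n: n = V/(J*·D) = 34.74/(0.5953 × 1.823) = 32.011591 rev/s
rpm = 60·n = 1920.695475

rpm = 1920.70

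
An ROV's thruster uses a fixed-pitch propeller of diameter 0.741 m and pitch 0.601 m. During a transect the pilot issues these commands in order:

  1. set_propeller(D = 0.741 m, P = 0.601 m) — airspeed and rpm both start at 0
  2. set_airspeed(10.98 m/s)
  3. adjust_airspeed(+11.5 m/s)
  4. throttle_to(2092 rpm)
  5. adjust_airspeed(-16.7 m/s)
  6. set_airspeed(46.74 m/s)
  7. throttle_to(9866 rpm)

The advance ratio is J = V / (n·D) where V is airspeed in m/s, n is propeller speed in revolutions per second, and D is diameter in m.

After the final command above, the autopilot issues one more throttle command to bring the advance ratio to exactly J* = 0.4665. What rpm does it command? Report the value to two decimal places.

rpm = 8112.79

set_propeller: D = 0.741 m, P = 0.601 m (p = P/D = 0.811066); state ← (V=0, rpm=0)
set_airspeed(10.98): V ← 10.98 m/s
adjust_airspeed(+11.5): V ← 10.98 +11.5 = 22.48 m/s
throttle_to(2092): rpm ← 2092
adjust_airspeed(-16.7): V ← 22.48 -16.7 = 5.78 m/s
set_airspeed(46.74): V ← 46.74 m/s
throttle_to(9866): rpm ← 9866
final state: V = 46.74 m/s, rpm = 9866 → n = rpm/60 = 164.433333 rev/s
target J* = 0.4665; solve J* = V/(n·D) for n: n = V/(J*·D) = 46.74/(0.4665 × 0.741) = 135.213126 rev/s
rpm = 60·n = 8112.787534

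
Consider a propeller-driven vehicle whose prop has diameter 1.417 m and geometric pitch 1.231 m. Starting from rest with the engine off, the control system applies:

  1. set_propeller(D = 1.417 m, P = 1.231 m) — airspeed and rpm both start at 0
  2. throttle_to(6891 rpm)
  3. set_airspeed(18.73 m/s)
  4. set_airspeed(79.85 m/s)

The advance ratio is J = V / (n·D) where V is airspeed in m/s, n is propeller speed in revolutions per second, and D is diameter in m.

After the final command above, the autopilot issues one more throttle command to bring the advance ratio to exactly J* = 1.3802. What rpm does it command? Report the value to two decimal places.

set_propeller: D = 1.417 m, P = 1.231 m (p = P/D = 0.868737); state ← (V=0, rpm=0)
throttle_to(6891): rpm ← 6891
set_airspeed(18.73): V ← 18.73 m/s
set_airspeed(79.85): V ← 79.85 m/s
final state: V = 79.85 m/s, rpm = 6891 → n = rpm/60 = 114.850000 rev/s
target J* = 1.3802; solve J* = V/(n·D) for n: n = V/(J*·D) = 79.85/(1.3802 × 1.417) = 40.828465 rev/s
rpm = 60·n = 2449.707871

rpm = 2449.71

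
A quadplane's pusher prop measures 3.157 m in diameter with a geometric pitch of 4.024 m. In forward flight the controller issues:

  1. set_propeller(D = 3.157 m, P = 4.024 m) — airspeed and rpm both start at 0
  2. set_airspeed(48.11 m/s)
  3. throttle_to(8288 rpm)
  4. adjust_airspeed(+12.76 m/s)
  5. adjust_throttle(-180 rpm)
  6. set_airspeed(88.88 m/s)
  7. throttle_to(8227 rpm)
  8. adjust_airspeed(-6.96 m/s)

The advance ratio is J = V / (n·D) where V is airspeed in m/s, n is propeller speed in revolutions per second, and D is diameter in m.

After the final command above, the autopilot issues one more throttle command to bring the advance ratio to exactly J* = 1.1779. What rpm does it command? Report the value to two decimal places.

set_propeller: D = 3.157 m, P = 4.024 m (p = P/D = 1.274628); state ← (V=0, rpm=0)
set_airspeed(48.11): V ← 48.11 m/s
throttle_to(8288): rpm ← 8288
adjust_airspeed(+12.76): V ← 48.11 +12.76 = 60.87 m/s
adjust_throttle(-180): rpm ← 8288 -180 = 8108
set_airspeed(88.88): V ← 88.88 m/s
throttle_to(8227): rpm ← 8227
adjust_airspeed(-6.96): V ← 88.88 -6.96 = 81.92 m/s
final state: V = 81.92 m/s, rpm = 8227 → n = rpm/60 = 137.116667 rev/s
target J* = 1.1779; solve J* = V/(n·D) for n: n = V/(J*·D) = 81.92/(1.1779 × 3.157) = 22.029617 rev/s
rpm = 60·n = 1321.776999

rpm = 1321.78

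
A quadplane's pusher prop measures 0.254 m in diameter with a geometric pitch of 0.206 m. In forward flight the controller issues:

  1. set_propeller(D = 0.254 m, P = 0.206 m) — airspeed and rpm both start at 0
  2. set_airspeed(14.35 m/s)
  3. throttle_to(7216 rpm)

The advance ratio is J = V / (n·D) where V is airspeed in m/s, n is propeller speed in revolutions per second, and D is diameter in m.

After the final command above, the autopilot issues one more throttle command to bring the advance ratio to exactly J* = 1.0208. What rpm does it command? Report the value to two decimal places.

rpm = 3320.69

set_propeller: D = 0.254 m, P = 0.206 m (p = P/D = 0.811024); state ← (V=0, rpm=0)
set_airspeed(14.35): V ← 14.35 m/s
throttle_to(7216): rpm ← 7216
final state: V = 14.35 m/s, rpm = 7216 → n = rpm/60 = 120.266667 rev/s
target J* = 1.0208; solve J* = V/(n·D) for n: n = V/(J*·D) = 14.35/(1.0208 × 0.254) = 55.344889 rev/s
rpm = 60·n = 3320.693358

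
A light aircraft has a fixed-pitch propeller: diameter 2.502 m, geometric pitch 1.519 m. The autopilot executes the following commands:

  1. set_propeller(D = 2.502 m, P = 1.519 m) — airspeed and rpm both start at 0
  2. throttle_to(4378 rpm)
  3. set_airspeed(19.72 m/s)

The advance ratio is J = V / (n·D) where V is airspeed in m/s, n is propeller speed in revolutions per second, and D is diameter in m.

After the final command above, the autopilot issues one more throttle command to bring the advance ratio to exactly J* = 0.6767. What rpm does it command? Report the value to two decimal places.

set_propeller: D = 2.502 m, P = 1.519 m (p = P/D = 0.607114); state ← (V=0, rpm=0)
throttle_to(4378): rpm ← 4378
set_airspeed(19.72): V ← 19.72 m/s
final state: V = 19.72 m/s, rpm = 4378 → n = rpm/60 = 72.966667 rev/s
target J* = 0.6767; solve J* = V/(n·D) for n: n = V/(J*·D) = 19.72/(0.6767 × 2.502) = 11.647251 rev/s
rpm = 60·n = 698.835050

rpm = 698.84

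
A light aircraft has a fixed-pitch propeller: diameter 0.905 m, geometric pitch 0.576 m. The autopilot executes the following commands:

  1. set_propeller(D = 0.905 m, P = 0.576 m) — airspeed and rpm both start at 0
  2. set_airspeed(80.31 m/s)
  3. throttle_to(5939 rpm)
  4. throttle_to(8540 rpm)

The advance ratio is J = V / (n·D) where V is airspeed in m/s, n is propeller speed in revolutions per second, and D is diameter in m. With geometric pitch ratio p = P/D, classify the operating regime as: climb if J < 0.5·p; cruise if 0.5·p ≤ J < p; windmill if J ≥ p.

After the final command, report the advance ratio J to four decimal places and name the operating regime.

J = 0.6235, regime = cruise

set_propeller: D = 0.905 m, P = 0.576 m (p = P/D = 0.636464); state ← (V=0, rpm=0)
set_airspeed(80.31): V ← 80.31 m/s
throttle_to(5939): rpm ← 5939
throttle_to(8540): rpm ← 8540
final state: V = 80.31 m/s, rpm = 8540 → n = rpm/60 = 142.333333 rev/s
J = V / (n·D) = 80.31 / (142.333333 × 0.905) = 0.623468
regime bands: climb J<0.3182 | cruise [0.3182, 0.6365) | windmill J≥0.6365
J = 0.6235 → cruise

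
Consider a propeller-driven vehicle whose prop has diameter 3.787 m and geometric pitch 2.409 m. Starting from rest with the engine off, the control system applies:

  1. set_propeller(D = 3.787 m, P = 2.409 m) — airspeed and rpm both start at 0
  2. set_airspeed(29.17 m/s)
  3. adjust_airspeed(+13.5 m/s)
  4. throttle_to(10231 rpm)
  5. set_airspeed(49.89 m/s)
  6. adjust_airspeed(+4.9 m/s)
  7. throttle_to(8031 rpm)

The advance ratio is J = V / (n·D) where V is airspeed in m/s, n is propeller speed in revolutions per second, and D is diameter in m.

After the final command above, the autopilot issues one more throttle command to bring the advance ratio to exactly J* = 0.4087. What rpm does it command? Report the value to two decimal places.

rpm = 2123.99

set_propeller: D = 3.787 m, P = 2.409 m (p = P/D = 0.636124); state ← (V=0, rpm=0)
set_airspeed(29.17): V ← 29.17 m/s
adjust_airspeed(+13.5): V ← 29.17 +13.5 = 42.67 m/s
throttle_to(10231): rpm ← 10231
set_airspeed(49.89): V ← 49.89 m/s
adjust_airspeed(+4.9): V ← 49.89 +4.9 = 54.79 m/s
throttle_to(8031): rpm ← 8031
final state: V = 54.79 m/s, rpm = 8031 → n = rpm/60 = 133.850000 rev/s
target J* = 0.4087; solve J* = V/(n·D) for n: n = V/(J*·D) = 54.79/(0.4087 × 3.787) = 35.399845 rev/s
rpm = 60·n = 2123.990686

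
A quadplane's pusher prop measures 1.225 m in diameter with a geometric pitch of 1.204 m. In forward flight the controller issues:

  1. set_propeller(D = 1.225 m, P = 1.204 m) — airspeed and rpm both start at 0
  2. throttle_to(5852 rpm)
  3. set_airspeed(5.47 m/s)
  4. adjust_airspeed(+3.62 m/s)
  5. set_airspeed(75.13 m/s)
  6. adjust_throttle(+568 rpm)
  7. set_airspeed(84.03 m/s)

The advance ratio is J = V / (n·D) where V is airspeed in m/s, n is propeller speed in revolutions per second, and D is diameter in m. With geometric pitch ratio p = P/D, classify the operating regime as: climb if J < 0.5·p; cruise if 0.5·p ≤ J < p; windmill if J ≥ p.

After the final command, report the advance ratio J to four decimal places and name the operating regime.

J = 0.6411, regime = cruise

set_propeller: D = 1.225 m, P = 1.204 m (p = P/D = 0.982857); state ← (V=0, rpm=0)
throttle_to(5852): rpm ← 5852
set_airspeed(5.47): V ← 5.47 m/s
adjust_airspeed(+3.62): V ← 5.47 +3.62 = 9.09 m/s
set_airspeed(75.13): V ← 75.13 m/s
adjust_throttle(+568): rpm ← 5852 +568 = 6420
set_airspeed(84.03): V ← 84.03 m/s
final state: V = 84.03 m/s, rpm = 6420 → n = rpm/60 = 107.000000 rev/s
J = V / (n·D) = 84.03 / (107.000000 × 1.225) = 0.641083
regime bands: climb J<0.4914 | cruise [0.4914, 0.9829) | windmill J≥0.9829
J = 0.6411 → cruise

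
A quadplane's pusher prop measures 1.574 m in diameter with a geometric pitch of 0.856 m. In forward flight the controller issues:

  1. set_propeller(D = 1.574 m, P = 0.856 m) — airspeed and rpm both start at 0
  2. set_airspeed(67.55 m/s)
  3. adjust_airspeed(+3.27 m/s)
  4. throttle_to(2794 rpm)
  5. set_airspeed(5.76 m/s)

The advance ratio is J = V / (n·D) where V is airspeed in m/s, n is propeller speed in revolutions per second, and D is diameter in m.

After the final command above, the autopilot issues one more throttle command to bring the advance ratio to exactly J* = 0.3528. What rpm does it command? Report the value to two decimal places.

rpm = 622.36

set_propeller: D = 1.574 m, P = 0.856 m (p = P/D = 0.543837); state ← (V=0, rpm=0)
set_airspeed(67.55): V ← 67.55 m/s
adjust_airspeed(+3.27): V ← 67.55 +3.27 = 70.82 m/s
throttle_to(2794): rpm ← 2794
set_airspeed(5.76): V ← 5.76 m/s
final state: V = 5.76 m/s, rpm = 2794 → n = rpm/60 = 46.566667 rev/s
target J* = 0.3528; solve J* = V/(n·D) for n: n = V/(J*·D) = 5.76/(0.3528 × 1.574) = 10.372637 rev/s
rpm = 60·n = 622.358219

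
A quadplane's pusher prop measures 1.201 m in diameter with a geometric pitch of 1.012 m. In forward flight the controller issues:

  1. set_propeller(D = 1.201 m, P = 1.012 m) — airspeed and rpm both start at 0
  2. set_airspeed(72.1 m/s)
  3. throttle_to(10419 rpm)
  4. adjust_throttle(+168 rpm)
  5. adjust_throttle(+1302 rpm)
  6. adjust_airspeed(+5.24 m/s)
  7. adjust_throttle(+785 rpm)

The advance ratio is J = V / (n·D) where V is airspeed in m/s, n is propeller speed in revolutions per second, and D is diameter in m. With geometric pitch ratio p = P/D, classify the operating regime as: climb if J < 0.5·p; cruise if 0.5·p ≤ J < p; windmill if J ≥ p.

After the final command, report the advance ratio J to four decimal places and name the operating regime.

J = 0.3049, regime = climb

set_propeller: D = 1.201 m, P = 1.012 m (p = P/D = 0.842631); state ← (V=0, rpm=0)
set_airspeed(72.1): V ← 72.1 m/s
throttle_to(10419): rpm ← 10419
adjust_throttle(+168): rpm ← 10419 +168 = 10587
adjust_throttle(+1302): rpm ← 10587 +1302 = 11889
adjust_airspeed(+5.24): V ← 72.1 +5.24 = 77.34 m/s
adjust_throttle(+785): rpm ← 11889 +785 = 12674
final state: V = 77.34 m/s, rpm = 12674 → n = rpm/60 = 211.233333 rev/s
J = V / (n·D) = 77.34 / (211.233333 × 1.201) = 0.304859
regime bands: climb J<0.4213 | cruise [0.4213, 0.8426) | windmill J≥0.8426
J = 0.3049 → climb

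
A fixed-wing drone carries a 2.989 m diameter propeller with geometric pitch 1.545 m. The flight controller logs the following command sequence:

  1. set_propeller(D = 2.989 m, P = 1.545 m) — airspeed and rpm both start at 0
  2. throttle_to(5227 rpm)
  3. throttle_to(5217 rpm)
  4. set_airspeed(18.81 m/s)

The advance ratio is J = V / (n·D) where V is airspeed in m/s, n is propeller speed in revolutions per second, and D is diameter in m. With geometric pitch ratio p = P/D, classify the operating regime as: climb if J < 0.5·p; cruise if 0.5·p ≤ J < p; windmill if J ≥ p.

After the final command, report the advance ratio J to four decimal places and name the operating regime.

J = 0.0724, regime = climb

set_propeller: D = 2.989 m, P = 1.545 m (p = P/D = 0.516895); state ← (V=0, rpm=0)
throttle_to(5227): rpm ← 5227
throttle_to(5217): rpm ← 5217
set_airspeed(18.81): V ← 18.81 m/s
final state: V = 18.81 m/s, rpm = 5217 → n = rpm/60 = 86.950000 rev/s
J = V / (n·D) = 18.81 / (86.950000 × 2.989) = 0.072376
regime bands: climb J<0.2584 | cruise [0.2584, 0.5169) | windmill J≥0.5169
J = 0.0724 → climb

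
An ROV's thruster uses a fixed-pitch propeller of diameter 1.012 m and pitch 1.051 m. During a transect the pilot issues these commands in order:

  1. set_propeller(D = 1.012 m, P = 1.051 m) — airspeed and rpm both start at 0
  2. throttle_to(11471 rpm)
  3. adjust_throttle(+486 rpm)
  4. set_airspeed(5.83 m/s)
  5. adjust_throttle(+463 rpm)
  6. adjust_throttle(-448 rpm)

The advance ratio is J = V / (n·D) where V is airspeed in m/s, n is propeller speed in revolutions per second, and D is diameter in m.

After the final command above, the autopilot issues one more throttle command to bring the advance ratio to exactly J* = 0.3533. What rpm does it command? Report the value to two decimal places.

set_propeller: D = 1.012 m, P = 1.051 m (p = P/D = 1.038538); state ← (V=0, rpm=0)
throttle_to(11471): rpm ← 11471
adjust_throttle(+486): rpm ← 11471 +486 = 11957
set_airspeed(5.83): V ← 5.83 m/s
adjust_throttle(+463): rpm ← 11957 +463 = 12420
adjust_throttle(-448): rpm ← 12420 -448 = 11972
final state: V = 5.83 m/s, rpm = 11972 → n = rpm/60 = 199.533333 rev/s
target J* = 0.3533; solve J* = V/(n·D) for n: n = V/(J*·D) = 5.83/(0.3533 × 1.012) = 16.305886 rev/s
rpm = 60·n = 978.353167

rpm = 978.35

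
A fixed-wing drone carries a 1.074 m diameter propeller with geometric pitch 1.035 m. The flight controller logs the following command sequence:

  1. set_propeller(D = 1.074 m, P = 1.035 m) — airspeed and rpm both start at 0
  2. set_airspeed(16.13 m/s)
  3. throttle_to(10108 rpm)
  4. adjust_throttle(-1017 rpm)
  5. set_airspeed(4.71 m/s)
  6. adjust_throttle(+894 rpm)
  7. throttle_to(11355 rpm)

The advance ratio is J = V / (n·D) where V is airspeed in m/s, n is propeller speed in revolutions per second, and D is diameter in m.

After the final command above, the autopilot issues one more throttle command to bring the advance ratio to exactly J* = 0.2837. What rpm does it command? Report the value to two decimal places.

set_propeller: D = 1.074 m, P = 1.035 m (p = P/D = 0.963687); state ← (V=0, rpm=0)
set_airspeed(16.13): V ← 16.13 m/s
throttle_to(10108): rpm ← 10108
adjust_throttle(-1017): rpm ← 10108 -1017 = 9091
set_airspeed(4.71): V ← 4.71 m/s
adjust_throttle(+894): rpm ← 9091 +894 = 9985
throttle_to(11355): rpm ← 11355
final state: V = 4.71 m/s, rpm = 11355 → n = rpm/60 = 189.250000 rev/s
target J* = 0.2837; solve J* = V/(n·D) for n: n = V/(J*·D) = 4.71/(0.2837 × 1.074) = 15.458142 rev/s
rpm = 60·n = 927.488515

rpm = 927.49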